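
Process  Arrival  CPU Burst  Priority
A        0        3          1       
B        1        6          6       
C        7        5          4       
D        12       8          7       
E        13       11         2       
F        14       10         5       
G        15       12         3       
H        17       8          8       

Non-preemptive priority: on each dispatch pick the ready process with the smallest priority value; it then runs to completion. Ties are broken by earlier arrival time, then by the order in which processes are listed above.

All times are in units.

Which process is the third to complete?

Schedule: | A 0-3 | B 3-9 | C 9-14 | E 14-25 | G 25-37 | F 37-47 | D 47-55 | H 55-63 |
Completion: A=3  B=9  C=14  D=55  E=25  F=47  G=37  H=63
Turnaround (C−A): A=3  B=8  C=7  D=43  E=12  F=33  G=22  H=46
Finish order: A → B → C → E → G → F → D → H

C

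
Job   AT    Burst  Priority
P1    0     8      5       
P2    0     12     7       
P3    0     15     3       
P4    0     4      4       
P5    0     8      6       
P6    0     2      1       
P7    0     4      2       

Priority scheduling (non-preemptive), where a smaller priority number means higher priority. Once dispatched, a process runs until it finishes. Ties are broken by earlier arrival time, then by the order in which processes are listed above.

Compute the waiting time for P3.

6

Timeline: | P6 0-2 | P7 2-6 | P3 6-21 | P4 21-25 | P1 25-33 | P5 33-41 | P2 41-53 |
Completion: P1=33  P2=53  P3=21  P4=25  P5=41  P6=2  P7=6
Turnaround (C−A): P1=33  P2=53  P3=21  P4=25  P5=41  P6=2  P7=6
Waiting(P3) = turnaround − burst = 21 − 15 = 6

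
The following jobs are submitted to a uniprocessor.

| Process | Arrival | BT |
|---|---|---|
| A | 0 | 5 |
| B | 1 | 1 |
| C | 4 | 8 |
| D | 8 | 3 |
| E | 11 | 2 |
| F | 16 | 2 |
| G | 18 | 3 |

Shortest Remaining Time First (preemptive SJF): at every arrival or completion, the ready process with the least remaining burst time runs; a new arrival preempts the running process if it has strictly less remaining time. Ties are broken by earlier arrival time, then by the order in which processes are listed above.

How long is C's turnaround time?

Timeline: | A 0-1 | B 1-2 | A 2-6 | C 6-8 | D 8-11 | E 11-13 | C 13-16 | F 16-18 | C 18-21 | G 21-24 |
Completion: A=6  B=2  C=21  D=11  E=13  F=18  G=24
Turnaround (C−A): A=6  B=1  C=17  D=3  E=2  F=2  G=6
Turnaround(C) = completion − arrival = 21 − 4 = 17

17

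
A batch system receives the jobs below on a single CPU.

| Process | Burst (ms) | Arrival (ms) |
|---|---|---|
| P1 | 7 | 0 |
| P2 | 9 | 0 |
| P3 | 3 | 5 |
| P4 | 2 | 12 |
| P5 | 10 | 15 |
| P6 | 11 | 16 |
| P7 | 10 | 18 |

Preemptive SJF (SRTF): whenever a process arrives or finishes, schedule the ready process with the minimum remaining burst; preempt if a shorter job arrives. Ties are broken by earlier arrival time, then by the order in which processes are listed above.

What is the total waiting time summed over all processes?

58

Gantt: | P1 0-7 | P3 7-10 | P2 10-12 | P4 12-14 | P2 14-21 | P5 21-31 | P7 31-41 | P6 41-52 |
Completion: P1=7  P2=21  P3=10  P4=14  P5=31  P6=52  P7=41
Waiting = turnaround − burst: P1=0, P2=12, P3=2, P4=0, P5=6, P6=25, P7=13
Total waiting = 0 + 12 + 2 + 0 + 6 + 25 + 13 = 58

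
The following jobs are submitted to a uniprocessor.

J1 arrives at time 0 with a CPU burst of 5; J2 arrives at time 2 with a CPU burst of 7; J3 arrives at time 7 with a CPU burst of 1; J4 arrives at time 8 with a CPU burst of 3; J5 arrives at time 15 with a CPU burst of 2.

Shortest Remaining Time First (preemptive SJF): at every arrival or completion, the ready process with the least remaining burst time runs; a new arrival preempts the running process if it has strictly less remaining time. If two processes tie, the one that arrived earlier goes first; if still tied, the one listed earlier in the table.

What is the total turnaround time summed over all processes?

Schedule: | J1 0-5 | J2 5-7 | J3 7-8 | J4 8-11 | J2 11-16 | J5 16-18 |
Completion: J1=5  J2=16  J3=8  J4=11  J5=18
Turnaround (C−A): J1=5  J2=14  J3=1  J4=3  J5=3
Turnaround = completion − arrival: J1=5, J2=14, J3=1, J4=3, J5=3
Total turnaround = 5 + 14 + 1 + 3 + 3 = 26

26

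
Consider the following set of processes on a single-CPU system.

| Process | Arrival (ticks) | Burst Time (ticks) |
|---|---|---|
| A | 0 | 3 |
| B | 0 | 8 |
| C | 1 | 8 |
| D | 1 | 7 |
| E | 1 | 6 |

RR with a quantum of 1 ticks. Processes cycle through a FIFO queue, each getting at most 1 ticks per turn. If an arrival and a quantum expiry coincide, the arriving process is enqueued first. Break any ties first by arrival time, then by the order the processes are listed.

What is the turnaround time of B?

31

Gantt: | A 0-1 | B 1-2 | C 2-3 | D 3-4 | E 4-5 | A 5-6 | B 6-7 | C 7-8 | D 8-9 | E 9-10 | A 10-11 | B 11-12 | C 12-13 | D 13-14 | E 14-15 | B 15-16 | C 16-17 | D 17-18 | E 18-19 | B 19-20 | C 20-21 | D 21-22 | E 22-23 | B 23-24 | C 24-25 | D 25-26 | E 26-27 | B 27-28 | C 28-29 | D 29-30 | B 30-31 | C 31-32 |
Completion: A=11  B=31  C=32  D=30  E=27
Turnaround (C−A): A=11  B=31  C=31  D=29  E=26
Turnaround(B) = completion − arrival = 31 − 0 = 31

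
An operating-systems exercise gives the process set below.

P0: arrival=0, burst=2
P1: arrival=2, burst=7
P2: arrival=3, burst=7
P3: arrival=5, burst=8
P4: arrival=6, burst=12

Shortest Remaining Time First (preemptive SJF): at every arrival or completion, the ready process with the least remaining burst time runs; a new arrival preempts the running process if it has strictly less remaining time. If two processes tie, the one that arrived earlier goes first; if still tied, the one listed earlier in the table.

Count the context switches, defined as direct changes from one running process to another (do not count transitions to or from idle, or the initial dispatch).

4

Timeline: | P0 0-2 | P1 2-9 | P2 9-16 | P3 16-24 | P4 24-36 |
Completion: P0=2  P1=9  P2=16  P3=24  P4=36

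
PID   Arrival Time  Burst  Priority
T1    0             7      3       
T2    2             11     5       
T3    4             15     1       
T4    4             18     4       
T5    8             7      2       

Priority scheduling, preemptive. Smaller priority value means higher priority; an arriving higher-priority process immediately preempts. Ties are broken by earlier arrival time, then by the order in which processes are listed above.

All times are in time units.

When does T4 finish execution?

47

Timeline: | T1 0-4 | T3 4-19 | T5 19-26 | T1 26-29 | T4 29-47 | T2 47-58 |
Completion: T1=29  T2=58  T3=19  T4=47  T5=26
Turnaround (C−A): T1=29  T2=56  T3=15  T4=43  T5=18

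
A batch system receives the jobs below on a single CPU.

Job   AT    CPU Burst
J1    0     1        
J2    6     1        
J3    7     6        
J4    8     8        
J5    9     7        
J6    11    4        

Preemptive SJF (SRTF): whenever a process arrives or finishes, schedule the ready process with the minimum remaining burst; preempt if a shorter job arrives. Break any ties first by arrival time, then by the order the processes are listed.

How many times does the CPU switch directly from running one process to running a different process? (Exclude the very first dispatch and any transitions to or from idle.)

Timeline: | J1 0-1 | idle 1-6 | J2 6-7 | J3 7-13 | J6 13-17 | J5 17-24 | J4 24-32 |
Completion: J1=1  J2=7  J3=13  J4=32  J5=24  J6=17
Turnaround (C−A): J1=1  J2=1  J3=6  J4=24  J5=15  J6=6

4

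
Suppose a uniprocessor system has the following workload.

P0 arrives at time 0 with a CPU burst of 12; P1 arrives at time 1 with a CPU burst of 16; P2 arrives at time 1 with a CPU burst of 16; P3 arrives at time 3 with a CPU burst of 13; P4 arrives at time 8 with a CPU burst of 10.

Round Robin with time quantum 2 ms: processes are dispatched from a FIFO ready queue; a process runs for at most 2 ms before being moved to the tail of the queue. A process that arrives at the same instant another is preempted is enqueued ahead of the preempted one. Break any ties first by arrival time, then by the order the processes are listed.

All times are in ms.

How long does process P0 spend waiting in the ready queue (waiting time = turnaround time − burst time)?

Schedule: | P0 0-2 | P1 2-4 | P2 4-6 | P0 6-8 | P3 8-10 | P1 10-12 | P2 12-14 | P4 14-16 | P0 16-18 | P3 18-20 | P1 20-22 | P2 22-24 | P4 24-26 | P0 26-28 | P3 28-30 | P1 30-32 | P2 32-34 | P4 34-36 | P0 36-38 | P3 38-40 | P1 40-42 | P2 42-44 | P4 44-46 | P0 46-48 | P3 48-50 | P1 50-52 | P2 52-54 | P4 54-56 | P3 56-58 | P1 58-60 | P2 60-62 | P3 62-63 | P1 63-65 | P2 65-67 |
Completion: P0=48  P1=65  P2=67  P3=63  P4=56
Waiting(P0) = turnaround − burst = 48 − 12 = 36

36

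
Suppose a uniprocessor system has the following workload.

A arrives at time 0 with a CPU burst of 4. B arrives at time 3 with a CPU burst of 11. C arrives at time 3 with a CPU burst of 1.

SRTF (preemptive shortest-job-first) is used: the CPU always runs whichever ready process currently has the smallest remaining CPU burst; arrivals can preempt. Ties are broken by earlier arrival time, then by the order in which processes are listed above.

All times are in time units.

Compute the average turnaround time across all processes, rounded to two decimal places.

6.33

Schedule: | A 0-4 | C 4-5 | B 5-16 |
Completion: A=4  B=16  C=5
Turnaround times: A=4, B=13, C=2
Average turnaround = (4+13+2) / 3 = 19/3 = 6.33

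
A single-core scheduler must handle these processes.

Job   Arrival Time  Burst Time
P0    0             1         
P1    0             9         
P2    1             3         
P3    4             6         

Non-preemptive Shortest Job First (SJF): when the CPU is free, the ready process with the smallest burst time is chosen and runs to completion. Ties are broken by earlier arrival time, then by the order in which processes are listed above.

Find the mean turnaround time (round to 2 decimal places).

7.25

Schedule: | P0 0-1 | P2 1-4 | P3 4-10 | P1 10-19 |
Completion: P0=1  P1=19  P2=4  P3=10
Turnaround times: P0=1, P1=19, P2=3, P3=6
Average turnaround = (1+19+3+6) / 4 = 29/4 = 7.25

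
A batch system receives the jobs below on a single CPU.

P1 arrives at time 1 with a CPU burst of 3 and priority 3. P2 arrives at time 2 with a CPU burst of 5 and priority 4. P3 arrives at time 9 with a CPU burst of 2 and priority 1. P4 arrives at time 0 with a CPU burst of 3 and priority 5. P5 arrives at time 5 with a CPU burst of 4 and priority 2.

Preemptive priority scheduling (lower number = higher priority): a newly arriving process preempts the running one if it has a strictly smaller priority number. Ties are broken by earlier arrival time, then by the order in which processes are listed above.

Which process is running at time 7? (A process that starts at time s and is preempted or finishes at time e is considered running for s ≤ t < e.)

Schedule: | P4 0-1 | P1 1-4 | P2 4-5 | P5 5-9 | P3 9-11 | P2 11-15 | P4 15-17 |
Completion: P1=4  P2=15  P3=11  P4=17  P5=9

P5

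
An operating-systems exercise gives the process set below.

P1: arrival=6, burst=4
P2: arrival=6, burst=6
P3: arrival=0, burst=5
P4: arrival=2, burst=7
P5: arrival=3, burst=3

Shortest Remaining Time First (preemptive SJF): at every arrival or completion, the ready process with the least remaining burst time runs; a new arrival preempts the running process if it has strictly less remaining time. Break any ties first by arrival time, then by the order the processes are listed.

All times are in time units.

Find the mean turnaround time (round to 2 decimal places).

Timeline: | P3 0-5 | P5 5-8 | P1 8-12 | P2 12-18 | P4 18-25 |
Completion: P1=12  P2=18  P3=5  P4=25  P5=8
Turnaround (C−A): P1=6  P2=12  P3=5  P4=23  P5=5
Turnaround times: P1=6, P2=12, P3=5, P4=23, P5=5
Average turnaround = (6+12+5+23+5) / 5 = 51/5 = 10.20

10.20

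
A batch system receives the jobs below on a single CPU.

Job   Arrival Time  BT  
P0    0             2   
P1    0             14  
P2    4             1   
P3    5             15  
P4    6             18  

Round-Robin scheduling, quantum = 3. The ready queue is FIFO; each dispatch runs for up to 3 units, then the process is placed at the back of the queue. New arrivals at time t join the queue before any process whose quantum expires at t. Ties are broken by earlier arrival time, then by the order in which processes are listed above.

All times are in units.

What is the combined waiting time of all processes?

75

Gantt: | P0 0-2 | P1 2-5 | P2 5-6 | P3 6-9 | P1 9-12 | P4 12-15 | P3 15-18 | P1 18-21 | P4 21-24 | P3 24-27 | P1 27-30 | P4 30-33 | P3 33-36 | P1 36-38 | P4 38-41 | P3 41-44 | P4 44-50 |
Completion: P0=2  P1=38  P2=6  P3=44  P4=50
Waiting = turnaround − burst: P0=0, P1=24, P2=1, P3=24, P4=26
Total waiting = 0 + 24 + 1 + 24 + 26 = 75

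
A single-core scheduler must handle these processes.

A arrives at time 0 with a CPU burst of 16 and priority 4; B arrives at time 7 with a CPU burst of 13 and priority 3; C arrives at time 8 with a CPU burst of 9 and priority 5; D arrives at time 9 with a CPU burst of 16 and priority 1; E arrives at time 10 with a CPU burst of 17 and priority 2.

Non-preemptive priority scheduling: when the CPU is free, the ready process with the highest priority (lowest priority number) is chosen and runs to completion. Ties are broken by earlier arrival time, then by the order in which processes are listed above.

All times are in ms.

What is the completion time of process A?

16

Gantt: | A 0-16 | D 16-32 | E 32-49 | B 49-62 | C 62-71 |
Completion: A=16  B=62  C=71  D=32  E=49
Turnaround (C−A): A=16  B=55  C=63  D=23  E=39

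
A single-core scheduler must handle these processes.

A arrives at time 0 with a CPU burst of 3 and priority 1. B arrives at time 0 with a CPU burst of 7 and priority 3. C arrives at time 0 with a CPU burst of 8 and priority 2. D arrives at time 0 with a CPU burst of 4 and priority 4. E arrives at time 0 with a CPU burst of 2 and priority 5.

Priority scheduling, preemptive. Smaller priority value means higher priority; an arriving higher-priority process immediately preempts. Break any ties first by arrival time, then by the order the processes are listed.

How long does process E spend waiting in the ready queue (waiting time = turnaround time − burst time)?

Timeline: | A 0-3 | C 3-11 | B 11-18 | D 18-22 | E 22-24 |
Completion: A=3  B=18  C=11  D=22  E=24
Waiting(E) = turnaround − burst = 24 − 2 = 22

22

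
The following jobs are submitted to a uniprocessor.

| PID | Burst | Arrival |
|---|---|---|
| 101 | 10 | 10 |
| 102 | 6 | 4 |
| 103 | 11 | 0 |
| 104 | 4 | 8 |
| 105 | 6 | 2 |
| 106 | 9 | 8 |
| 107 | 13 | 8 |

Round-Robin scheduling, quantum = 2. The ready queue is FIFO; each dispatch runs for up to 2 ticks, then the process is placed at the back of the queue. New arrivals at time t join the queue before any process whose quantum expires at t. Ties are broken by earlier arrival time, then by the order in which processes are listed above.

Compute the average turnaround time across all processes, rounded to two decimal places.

Timeline: | 103 0-2 | 105 2-4 | 103 4-6 | 102 6-8 | 105 8-10 | 103 10-12 | 104 12-14 | 106 14-16 | 107 16-18 | 102 18-20 | 101 20-22 | 105 22-24 | 103 24-26 | 104 26-28 | 106 28-30 | 107 30-32 | 102 32-34 | 101 34-36 | 103 36-38 | 106 38-40 | 107 40-42 | 101 42-44 | 103 44-45 | 106 45-47 | 107 47-49 | 101 49-51 | 106 51-52 | 107 52-54 | 101 54-56 | 107 56-59 |
Completion: 101=56  102=34  103=45  104=28  105=24  106=52  107=59
Turnaround (C−A): 101=46  102=30  103=45  104=20  105=22  106=44  107=51
Turnaround times: 101=46, 102=30, 103=45, 104=20, 105=22, 106=44, 107=51
Average turnaround = (46+30+45+20+22+44+51) / 7 = 258/7 = 36.86

36.86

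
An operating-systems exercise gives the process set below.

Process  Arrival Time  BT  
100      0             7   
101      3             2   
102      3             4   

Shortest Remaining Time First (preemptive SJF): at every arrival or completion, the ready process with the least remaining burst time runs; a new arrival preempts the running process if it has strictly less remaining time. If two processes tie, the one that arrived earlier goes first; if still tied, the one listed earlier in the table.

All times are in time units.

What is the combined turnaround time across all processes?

Schedule: | 100 0-3 | 101 3-5 | 100 5-9 | 102 9-13 |
Completion: 100=9  101=5  102=13
Turnaround (C−A): 100=9  101=2  102=10
Turnaround = completion − arrival: 100=9, 101=2, 102=10
Total turnaround = 9 + 2 + 10 = 21

21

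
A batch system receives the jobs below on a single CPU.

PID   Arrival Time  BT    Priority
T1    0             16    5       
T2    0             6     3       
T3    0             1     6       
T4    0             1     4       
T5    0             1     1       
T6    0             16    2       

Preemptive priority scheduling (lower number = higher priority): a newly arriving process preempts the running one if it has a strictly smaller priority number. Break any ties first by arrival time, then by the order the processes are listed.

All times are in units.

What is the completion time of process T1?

Gantt: | T5 0-1 | T6 1-17 | T2 17-23 | T4 23-24 | T1 24-40 | T3 40-41 |
Completion: T1=40  T2=23  T3=41  T4=24  T5=1  T6=17

40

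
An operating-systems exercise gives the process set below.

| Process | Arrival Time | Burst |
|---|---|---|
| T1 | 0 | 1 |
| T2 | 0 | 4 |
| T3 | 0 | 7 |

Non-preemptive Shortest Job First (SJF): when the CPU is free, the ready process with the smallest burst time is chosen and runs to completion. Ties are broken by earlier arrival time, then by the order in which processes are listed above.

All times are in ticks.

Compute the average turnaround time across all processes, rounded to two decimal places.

6.00

Schedule: | T1 0-1 | T2 1-5 | T3 5-12 |
Completion: T1=1  T2=5  T3=12
Turnaround (C−A): T1=1  T2=5  T3=12
Turnaround times: T1=1, T2=5, T3=12
Average turnaround = (1+5+12) / 3 = 18/3 = 6.00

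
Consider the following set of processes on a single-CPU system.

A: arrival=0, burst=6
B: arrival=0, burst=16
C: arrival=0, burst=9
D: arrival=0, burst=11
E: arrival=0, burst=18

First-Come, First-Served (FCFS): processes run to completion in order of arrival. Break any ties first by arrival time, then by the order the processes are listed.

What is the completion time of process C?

Timeline: | A 0-6 | B 6-22 | C 22-31 | D 31-42 | E 42-60 |
Completion: A=6  B=22  C=31  D=42  E=60
Turnaround (C−A): A=6  B=22  C=31  D=42  E=60

31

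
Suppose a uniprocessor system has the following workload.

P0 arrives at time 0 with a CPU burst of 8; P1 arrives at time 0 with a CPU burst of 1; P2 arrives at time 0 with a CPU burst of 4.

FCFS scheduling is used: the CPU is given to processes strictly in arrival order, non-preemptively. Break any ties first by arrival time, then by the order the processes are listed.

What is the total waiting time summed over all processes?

Gantt: | P0 0-8 | P1 8-9 | P2 9-13 |
Completion: P0=8  P1=9  P2=13
Waiting = turnaround − burst: P0=0, P1=8, P2=9
Total waiting = 0 + 8 + 9 = 17

17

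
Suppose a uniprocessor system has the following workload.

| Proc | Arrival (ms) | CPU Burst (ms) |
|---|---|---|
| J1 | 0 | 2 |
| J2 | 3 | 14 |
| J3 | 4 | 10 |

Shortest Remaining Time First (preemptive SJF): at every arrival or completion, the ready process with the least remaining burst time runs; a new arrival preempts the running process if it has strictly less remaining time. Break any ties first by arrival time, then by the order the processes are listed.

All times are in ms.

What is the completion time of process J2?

27

Timeline: | J1 0-2 | idle 2-3 | J2 3-4 | J3 4-14 | J2 14-27 |
Completion: J1=2  J2=27  J3=14
Turnaround (C−A): J1=2  J2=24  J3=10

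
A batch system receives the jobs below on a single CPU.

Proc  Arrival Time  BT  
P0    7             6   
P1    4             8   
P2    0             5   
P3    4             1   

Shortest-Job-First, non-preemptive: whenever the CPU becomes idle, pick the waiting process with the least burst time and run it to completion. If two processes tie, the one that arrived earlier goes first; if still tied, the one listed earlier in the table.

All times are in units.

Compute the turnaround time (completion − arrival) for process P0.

13

Gantt: | P2 0-5 | P3 5-6 | P1 6-14 | P0 14-20 |
Completion: P0=20  P1=14  P2=5  P3=6
Turnaround(P0) = completion − arrival = 20 − 7 = 13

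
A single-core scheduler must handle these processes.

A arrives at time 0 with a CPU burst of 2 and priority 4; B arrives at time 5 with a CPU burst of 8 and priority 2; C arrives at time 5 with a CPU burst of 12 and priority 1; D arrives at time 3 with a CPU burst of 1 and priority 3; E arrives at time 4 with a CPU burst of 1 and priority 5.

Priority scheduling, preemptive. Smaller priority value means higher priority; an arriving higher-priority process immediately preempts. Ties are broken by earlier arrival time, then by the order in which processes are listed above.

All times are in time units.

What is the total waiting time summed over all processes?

Schedule: | A 0-2 | idle 2-3 | D 3-4 | E 4-5 | C 5-17 | B 17-25 |
Completion: A=2  B=25  C=17  D=4  E=5
Waiting = turnaround − burst: A=0, B=12, C=0, D=0, E=0
Total waiting = 0 + 12 + 0 + 0 + 0 = 12

12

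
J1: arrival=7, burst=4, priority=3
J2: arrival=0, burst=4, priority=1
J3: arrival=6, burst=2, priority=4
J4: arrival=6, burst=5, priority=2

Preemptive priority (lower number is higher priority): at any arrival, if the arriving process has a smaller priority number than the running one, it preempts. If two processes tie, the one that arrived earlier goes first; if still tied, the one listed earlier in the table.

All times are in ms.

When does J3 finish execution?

17

Gantt: | J2 0-4 | idle 4-6 | J4 6-11 | J1 11-15 | J3 15-17 |
Completion: J1=15  J2=4  J3=17  J4=11
Turnaround (C−A): J1=8  J2=4  J3=11  J4=5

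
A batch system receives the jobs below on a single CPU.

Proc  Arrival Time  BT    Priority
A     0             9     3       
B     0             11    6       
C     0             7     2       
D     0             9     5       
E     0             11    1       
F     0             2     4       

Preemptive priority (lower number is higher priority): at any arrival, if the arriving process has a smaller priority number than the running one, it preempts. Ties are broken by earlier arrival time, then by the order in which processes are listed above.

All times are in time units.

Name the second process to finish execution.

C

Schedule: | E 0-11 | C 11-18 | A 18-27 | F 27-29 | D 29-38 | B 38-49 |
Completion: A=27  B=49  C=18  D=38  E=11  F=29
Finish order: E → C → A → F → D → B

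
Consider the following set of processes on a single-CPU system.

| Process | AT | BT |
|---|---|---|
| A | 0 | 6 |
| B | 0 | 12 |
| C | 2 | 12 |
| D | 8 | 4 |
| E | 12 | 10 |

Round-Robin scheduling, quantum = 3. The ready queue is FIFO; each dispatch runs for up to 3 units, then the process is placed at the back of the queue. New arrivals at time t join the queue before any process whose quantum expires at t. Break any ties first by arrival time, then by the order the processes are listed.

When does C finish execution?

40

Timeline: | A 0-3 | B 3-6 | C 6-9 | A 9-12 | B 12-15 | D 15-18 | C 18-21 | E 21-24 | B 24-27 | D 27-28 | C 28-31 | E 31-34 | B 34-37 | C 37-40 | E 40-44 |
Completion: A=12  B=37  C=40  D=28  E=44
Turnaround (C−A): A=12  B=37  C=38  D=20  E=32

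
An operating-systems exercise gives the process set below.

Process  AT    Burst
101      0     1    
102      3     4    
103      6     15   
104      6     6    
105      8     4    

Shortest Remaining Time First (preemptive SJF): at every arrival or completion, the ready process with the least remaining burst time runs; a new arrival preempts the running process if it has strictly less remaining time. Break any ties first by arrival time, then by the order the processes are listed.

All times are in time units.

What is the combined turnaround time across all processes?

Schedule: | 101 0-1 | idle 1-3 | 102 3-7 | 104 7-8 | 105 8-12 | 104 12-17 | 103 17-32 |
Completion: 101=1  102=7  103=32  104=17  105=12
Turnaround (C−A): 101=1  102=4  103=26  104=11  105=4
Turnaround = completion − arrival: 101=1, 102=4, 103=26, 104=11, 105=4
Total turnaround = 1 + 4 + 26 + 11 + 4 = 46

46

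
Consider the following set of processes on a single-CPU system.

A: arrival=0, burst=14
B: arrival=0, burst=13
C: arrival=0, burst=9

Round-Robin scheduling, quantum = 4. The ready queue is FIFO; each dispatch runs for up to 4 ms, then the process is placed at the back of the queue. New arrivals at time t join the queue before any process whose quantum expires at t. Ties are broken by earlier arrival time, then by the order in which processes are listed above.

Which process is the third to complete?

Schedule: | A 0-4 | B 4-8 | C 8-12 | A 12-16 | B 16-20 | C 20-24 | A 24-28 | B 28-32 | C 32-33 | A 33-35 | B 35-36 |
Completion: A=35  B=36  C=33
Turnaround (C−A): A=35  B=36  C=33
Finish order: C → A → B

B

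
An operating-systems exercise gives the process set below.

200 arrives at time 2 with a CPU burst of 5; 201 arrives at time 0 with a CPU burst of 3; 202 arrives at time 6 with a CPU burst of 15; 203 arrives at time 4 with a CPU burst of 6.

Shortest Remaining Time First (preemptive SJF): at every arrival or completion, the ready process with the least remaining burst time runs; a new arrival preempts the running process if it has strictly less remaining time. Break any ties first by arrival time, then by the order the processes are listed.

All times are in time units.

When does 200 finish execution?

Gantt: | 201 0-3 | 200 3-8 | 203 8-14 | 202 14-29 |
Completion: 200=8  201=3  202=29  203=14

8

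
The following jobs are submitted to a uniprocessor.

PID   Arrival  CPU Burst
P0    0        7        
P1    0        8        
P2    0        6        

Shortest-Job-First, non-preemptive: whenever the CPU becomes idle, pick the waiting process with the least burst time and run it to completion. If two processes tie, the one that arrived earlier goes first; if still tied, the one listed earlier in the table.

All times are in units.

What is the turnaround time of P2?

Timeline: | P2 0-6 | P0 6-13 | P1 13-21 |
Completion: P0=13  P1=21  P2=6
Turnaround(P2) = completion − arrival = 6 − 0 = 6

6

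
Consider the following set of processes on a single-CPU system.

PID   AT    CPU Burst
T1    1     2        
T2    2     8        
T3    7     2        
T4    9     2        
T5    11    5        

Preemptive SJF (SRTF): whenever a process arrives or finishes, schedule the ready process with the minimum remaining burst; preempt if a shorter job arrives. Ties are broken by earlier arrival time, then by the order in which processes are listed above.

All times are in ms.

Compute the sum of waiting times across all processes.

Schedule: | idle 0-1 | T1 1-3 | T2 3-7 | T3 7-9 | T4 9-11 | T2 11-15 | T5 15-20 |
Completion: T1=3  T2=15  T3=9  T4=11  T5=20
Turnaround (C−A): T1=2  T2=13  T3=2  T4=2  T5=9
Waiting = turnaround − burst: T1=0, T2=5, T3=0, T4=0, T5=4
Total waiting = 0 + 5 + 0 + 0 + 4 = 9

9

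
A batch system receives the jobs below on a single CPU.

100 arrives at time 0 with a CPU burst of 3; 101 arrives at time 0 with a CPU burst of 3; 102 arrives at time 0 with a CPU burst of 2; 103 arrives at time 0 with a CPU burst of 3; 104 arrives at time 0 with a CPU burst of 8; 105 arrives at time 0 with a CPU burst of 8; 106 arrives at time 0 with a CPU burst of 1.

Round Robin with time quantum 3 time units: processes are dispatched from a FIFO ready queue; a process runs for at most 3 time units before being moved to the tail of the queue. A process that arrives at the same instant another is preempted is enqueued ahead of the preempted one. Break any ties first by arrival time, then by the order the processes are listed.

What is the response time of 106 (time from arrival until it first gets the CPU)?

Schedule: | 100 0-3 | 101 3-6 | 102 6-8 | 103 8-11 | 104 11-14 | 105 14-17 | 106 17-18 | 104 18-21 | 105 21-24 | 104 24-26 | 105 26-28 |
Completion: 100=3  101=6  102=8  103=11  104=26  105=28  106=18
Turnaround (C−A): 100=3  101=6  102=8  103=11  104=26  105=28  106=18
Response(106) = first start − arrival = 17 − 0 = 17

17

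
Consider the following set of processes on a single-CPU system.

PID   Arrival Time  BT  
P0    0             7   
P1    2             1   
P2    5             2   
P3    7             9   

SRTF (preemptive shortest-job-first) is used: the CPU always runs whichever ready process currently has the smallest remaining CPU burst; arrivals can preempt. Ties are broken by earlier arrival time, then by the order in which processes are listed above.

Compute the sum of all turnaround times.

25

Schedule: | P0 0-2 | P1 2-3 | P0 3-5 | P2 5-7 | P0 7-10 | P3 10-19 |
Completion: P0=10  P1=3  P2=7  P3=19
Turnaround = completion − arrival: P0=10, P1=1, P2=2, P3=12
Total turnaround = 10 + 1 + 2 + 12 = 25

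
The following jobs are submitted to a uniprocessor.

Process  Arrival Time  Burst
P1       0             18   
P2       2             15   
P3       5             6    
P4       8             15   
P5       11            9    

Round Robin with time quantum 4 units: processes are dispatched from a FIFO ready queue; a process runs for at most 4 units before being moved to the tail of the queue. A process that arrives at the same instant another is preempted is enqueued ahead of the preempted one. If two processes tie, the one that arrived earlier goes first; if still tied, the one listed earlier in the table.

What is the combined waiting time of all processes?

183

Timeline: | P1 0-4 | P2 4-8 | P1 8-12 | P3 12-16 | P4 16-20 | P2 20-24 | P5 24-28 | P1 28-32 | P3 32-34 | P4 34-38 | P2 38-42 | P5 42-46 | P1 46-50 | P4 50-54 | P2 54-57 | P5 57-58 | P1 58-60 | P4 60-63 |
Completion: P1=60  P2=57  P3=34  P4=63  P5=58
Turnaround (C−A): P1=60  P2=55  P3=29  P4=55  P5=47
Waiting = turnaround − burst: P1=42, P2=40, P3=23, P4=40, P5=38
Total waiting = 42 + 40 + 23 + 40 + 38 = 183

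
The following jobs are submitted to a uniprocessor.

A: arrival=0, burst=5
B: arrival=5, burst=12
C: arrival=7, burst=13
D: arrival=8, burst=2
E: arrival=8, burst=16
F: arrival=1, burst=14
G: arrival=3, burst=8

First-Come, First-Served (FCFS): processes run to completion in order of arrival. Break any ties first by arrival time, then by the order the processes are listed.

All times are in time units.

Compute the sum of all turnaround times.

Timeline: | A 0-5 | F 5-19 | G 19-27 | B 27-39 | C 39-52 | D 52-54 | E 54-70 |
Completion: A=5  B=39  C=52  D=54  E=70  F=19  G=27
Turnaround = completion − arrival: A=5, B=34, C=45, D=46, E=62, F=18, G=24
Total turnaround = 5 + 34 + 45 + 46 + 62 + 18 + 24 = 234

234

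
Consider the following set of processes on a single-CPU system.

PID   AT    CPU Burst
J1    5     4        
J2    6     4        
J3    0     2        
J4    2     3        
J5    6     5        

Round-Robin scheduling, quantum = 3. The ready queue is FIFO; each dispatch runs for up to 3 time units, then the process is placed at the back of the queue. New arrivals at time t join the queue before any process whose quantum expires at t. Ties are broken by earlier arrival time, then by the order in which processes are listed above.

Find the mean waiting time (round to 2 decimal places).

3.80

Timeline: | J3 0-2 | J4 2-5 | J1 5-8 | J2 8-11 | J5 11-14 | J1 14-15 | J2 15-16 | J5 16-18 |
Completion: J1=15  J2=16  J3=2  J4=5  J5=18
Waiting times: J1=6, J2=6, J3=0, J4=0, J5=7
Average waiting = (6+6+0+0+7) / 5 = 19/5 = 3.80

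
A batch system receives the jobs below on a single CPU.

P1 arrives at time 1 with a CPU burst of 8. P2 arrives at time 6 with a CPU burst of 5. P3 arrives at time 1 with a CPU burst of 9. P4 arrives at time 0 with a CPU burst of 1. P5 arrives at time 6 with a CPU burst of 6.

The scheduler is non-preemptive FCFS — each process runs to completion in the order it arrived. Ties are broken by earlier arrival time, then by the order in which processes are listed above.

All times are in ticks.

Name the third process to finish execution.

P3

Gantt: | P4 0-1 | P1 1-9 | P3 9-18 | P2 18-23 | P5 23-29 |
Completion: P1=9  P2=23  P3=18  P4=1  P5=29
Turnaround (C−A): P1=8  P2=17  P3=17  P4=1  P5=23
Finish order: P4 → P1 → P3 → P2 → P5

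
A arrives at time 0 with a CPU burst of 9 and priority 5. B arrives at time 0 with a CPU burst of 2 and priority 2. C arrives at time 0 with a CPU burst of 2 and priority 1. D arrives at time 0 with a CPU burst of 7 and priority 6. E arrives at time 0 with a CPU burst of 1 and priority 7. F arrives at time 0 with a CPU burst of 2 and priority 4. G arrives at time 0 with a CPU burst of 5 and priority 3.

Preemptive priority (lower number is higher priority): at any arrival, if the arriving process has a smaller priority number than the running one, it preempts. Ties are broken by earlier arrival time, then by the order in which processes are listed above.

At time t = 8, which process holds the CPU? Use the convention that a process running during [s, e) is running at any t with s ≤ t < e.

G

Schedule: | C 0-2 | B 2-4 | G 4-9 | F 9-11 | A 11-20 | D 20-27 | E 27-28 |
Completion: A=20  B=4  C=2  D=27  E=28  F=11  G=9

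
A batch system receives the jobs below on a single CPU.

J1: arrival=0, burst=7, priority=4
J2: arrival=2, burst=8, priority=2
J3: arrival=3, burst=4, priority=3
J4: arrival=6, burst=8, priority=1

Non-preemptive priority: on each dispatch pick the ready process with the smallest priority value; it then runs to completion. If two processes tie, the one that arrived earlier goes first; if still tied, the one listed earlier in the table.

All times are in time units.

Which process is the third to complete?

Schedule: | J1 0-7 | J4 7-15 | J2 15-23 | J3 23-27 |
Completion: J1=7  J2=23  J3=27  J4=15
Turnaround (C−A): J1=7  J2=21  J3=24  J4=9
Finish order: J1 → J4 → J2 → J3

J2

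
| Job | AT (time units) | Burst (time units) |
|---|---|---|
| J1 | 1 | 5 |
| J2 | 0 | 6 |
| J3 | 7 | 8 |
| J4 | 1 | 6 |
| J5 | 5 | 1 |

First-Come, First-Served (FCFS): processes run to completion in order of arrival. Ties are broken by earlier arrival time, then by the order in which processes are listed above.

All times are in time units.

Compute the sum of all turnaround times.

64

Gantt: | J2 0-6 | J1 6-11 | J4 11-17 | J5 17-18 | J3 18-26 |
Completion: J1=11  J2=6  J3=26  J4=17  J5=18
Turnaround (C−A): J1=10  J2=6  J3=19  J4=16  J5=13
Turnaround = completion − arrival: J1=10, J2=6, J3=19, J4=16, J5=13
Total turnaround = 10 + 6 + 19 + 16 + 13 = 64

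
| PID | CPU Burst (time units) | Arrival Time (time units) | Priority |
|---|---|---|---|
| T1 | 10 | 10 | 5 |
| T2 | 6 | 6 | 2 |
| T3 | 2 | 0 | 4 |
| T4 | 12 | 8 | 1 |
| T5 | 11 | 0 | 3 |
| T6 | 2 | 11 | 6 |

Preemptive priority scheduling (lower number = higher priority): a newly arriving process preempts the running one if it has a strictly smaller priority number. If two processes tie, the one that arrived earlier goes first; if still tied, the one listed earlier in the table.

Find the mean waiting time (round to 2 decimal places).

18.33

Schedule: | T5 0-6 | T2 6-8 | T4 8-20 | T2 20-24 | T5 24-29 | T3 29-31 | T1 31-41 | T6 41-43 |
Completion: T1=41  T2=24  T3=31  T4=20  T5=29  T6=43
Waiting times: T1=21, T2=12, T3=29, T4=0, T5=18, T6=30
Average waiting = (21+12+29+0+18+30) / 6 = 110/6 = 18.33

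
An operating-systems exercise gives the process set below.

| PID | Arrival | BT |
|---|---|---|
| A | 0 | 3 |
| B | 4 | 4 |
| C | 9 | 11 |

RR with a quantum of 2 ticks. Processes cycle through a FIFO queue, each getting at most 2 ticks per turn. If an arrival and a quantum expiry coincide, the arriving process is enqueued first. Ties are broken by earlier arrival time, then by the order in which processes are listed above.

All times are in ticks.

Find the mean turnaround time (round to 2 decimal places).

6.00

Schedule: | A 0-3 | idle 3-4 | B 4-8 | idle 8-9 | C 9-20 |
Completion: A=3  B=8  C=20
Turnaround (C−A): A=3  B=4  C=11
Turnaround times: A=3, B=4, C=11
Average turnaround = (3+4+11) / 3 = 18/3 = 6.00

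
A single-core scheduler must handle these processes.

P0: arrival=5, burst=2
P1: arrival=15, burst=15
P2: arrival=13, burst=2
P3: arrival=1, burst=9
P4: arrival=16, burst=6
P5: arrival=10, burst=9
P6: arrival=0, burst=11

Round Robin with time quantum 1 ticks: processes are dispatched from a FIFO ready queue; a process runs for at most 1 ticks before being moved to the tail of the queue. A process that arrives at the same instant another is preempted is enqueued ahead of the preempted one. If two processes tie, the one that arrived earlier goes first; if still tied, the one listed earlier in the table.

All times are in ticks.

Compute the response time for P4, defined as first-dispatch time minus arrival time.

4

Schedule: | P6 0-1 | P3 1-2 | P6 2-3 | P3 3-4 | P6 4-5 | P3 5-6 | P0 6-7 | P6 7-8 | P3 8-9 | P0 9-10 | P6 10-11 | P3 11-12 | P5 12-13 | P6 13-14 | P3 14-15 | P2 15-16 | P5 16-17 | P6 17-18 | P1 18-19 | P3 19-20 | P4 20-21 | P2 21-22 | P5 22-23 | P6 23-24 | P1 24-25 | P3 25-26 | P4 26-27 | P5 27-28 | P6 28-29 | P1 29-30 | P3 30-31 | P4 31-32 | P5 32-33 | P6 33-34 | P1 34-35 | P4 35-36 | P5 36-37 | P6 37-38 | P1 38-39 | P4 39-40 | P5 40-41 | P1 41-42 | P4 42-43 | P5 43-44 | P1 44-45 | P5 45-46 | P1 46-54 |
Completion: P0=10  P1=54  P2=22  P3=31  P4=43  P5=46  P6=38
Turnaround (C−A): P0=5  P1=39  P2=9  P3=30  P4=27  P5=36  P6=38
Response(P4) = first start − arrival = 20 − 16 = 4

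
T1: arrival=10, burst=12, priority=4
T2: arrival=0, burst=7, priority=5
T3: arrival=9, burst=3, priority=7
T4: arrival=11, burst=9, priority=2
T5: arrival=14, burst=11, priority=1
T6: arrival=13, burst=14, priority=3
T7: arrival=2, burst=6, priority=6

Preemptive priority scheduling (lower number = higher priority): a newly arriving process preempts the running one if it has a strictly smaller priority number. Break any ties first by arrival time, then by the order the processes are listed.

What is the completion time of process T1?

56

Schedule: | T2 0-7 | T7 7-10 | T1 10-11 | T4 11-14 | T5 14-25 | T4 25-31 | T6 31-45 | T1 45-56 | T7 56-59 | T3 59-62 |
Completion: T1=56  T2=7  T3=62  T4=31  T5=25  T6=45  T7=59
Turnaround (C−A): T1=46  T2=7  T3=53  T4=20  T5=11  T6=32  T7=57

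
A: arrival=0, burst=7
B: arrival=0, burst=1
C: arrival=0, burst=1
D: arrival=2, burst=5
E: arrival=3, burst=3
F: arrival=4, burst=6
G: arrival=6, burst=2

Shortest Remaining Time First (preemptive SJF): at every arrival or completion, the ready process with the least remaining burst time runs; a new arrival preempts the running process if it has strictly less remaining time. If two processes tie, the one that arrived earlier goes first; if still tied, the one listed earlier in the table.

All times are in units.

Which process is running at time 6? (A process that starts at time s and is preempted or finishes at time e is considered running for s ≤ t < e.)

Timeline: | B 0-1 | C 1-2 | D 2-3 | E 3-6 | G 6-8 | D 8-12 | F 12-18 | A 18-25 |
Completion: A=25  B=1  C=2  D=12  E=6  F=18  G=8
Turnaround (C−A): A=25  B=1  C=2  D=10  E=3  F=14  G=2

G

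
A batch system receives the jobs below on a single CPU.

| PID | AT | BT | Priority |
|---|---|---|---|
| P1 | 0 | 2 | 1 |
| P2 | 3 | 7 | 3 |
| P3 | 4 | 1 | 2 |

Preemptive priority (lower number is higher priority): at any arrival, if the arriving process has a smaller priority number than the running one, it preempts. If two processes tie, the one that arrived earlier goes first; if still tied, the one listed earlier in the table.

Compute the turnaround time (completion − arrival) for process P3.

Gantt: | P1 0-2 | idle 2-3 | P2 3-4 | P3 4-5 | P2 5-11 |
Completion: P1=2  P2=11  P3=5
Turnaround(P3) = completion − arrival = 5 − 4 = 1

1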